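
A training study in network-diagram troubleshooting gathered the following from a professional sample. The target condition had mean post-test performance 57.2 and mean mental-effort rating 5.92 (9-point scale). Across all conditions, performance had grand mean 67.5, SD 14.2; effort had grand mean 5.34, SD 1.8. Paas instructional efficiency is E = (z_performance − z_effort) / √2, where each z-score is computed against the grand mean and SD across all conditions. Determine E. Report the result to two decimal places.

-0.74

z_performance = (57.2 − 67.5) / 14.2 = -10.3000 / 14.2 = -0.7254.
z_effort = (5.92 − 5.34) / 1.8 = 0.5800 / 1.8 = 0.3222.
z_P − z_E = -0.7254 − 0.3222 = -1.0476.
E = -1.0476 / √2 = -1.0476 / 1.41421 = -0.7408 ≈ -0.74.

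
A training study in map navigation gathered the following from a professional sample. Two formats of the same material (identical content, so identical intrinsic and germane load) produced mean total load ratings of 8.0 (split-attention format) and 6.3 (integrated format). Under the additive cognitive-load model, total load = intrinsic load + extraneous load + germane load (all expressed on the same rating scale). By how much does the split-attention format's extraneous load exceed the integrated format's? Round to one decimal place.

1.7

Intrinsic and germane load are equal across formats, so the difference in total load equals the difference in extraneous load.
Extraneous-load difference = 8.0 − 6.3 = 1.7.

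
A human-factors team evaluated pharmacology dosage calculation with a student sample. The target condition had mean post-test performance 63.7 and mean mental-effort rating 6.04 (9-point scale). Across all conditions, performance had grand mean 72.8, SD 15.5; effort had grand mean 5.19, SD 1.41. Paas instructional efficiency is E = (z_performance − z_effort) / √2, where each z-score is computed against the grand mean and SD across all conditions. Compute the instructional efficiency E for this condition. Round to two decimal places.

-0.84

z_performance = (63.7 − 72.8) / 15.5 = -9.1000 / 15.5 = -0.5871.
z_effort = (6.04 − 5.19) / 1.41 = 0.8500 / 1.41 = 0.6028.
z_P − z_E = -0.5871 − 0.6028 = -1.1899.
E = -1.1899 / √2 = -1.1899 / 1.41421 = -0.8414 ≈ -0.84.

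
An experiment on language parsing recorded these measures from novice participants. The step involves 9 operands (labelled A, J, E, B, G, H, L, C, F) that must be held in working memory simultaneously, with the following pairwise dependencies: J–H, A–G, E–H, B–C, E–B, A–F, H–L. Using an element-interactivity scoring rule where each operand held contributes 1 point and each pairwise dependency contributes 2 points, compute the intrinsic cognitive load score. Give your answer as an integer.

Count of operands held simultaneously: 9.
Count of pairwise dependencies listed: 7.
Element contribution: 9 × 1 = 9.
Interaction contribution: 7 × 2 = 14.
Intrinsic load = 9 + 14 = 23.

23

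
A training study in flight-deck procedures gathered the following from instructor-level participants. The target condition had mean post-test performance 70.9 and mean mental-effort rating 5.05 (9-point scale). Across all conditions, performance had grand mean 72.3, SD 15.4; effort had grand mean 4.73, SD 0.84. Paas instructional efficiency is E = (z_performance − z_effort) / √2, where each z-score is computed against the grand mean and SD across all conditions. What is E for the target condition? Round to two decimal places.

z_performance = (70.9 − 72.3) / 15.4 = -1.4000 / 15.4 = -0.0909.
z_effort = (5.05 − 4.73) / 0.84 = 0.3200 / 0.84 = 0.3810.
z_P − z_E = -0.0909 − 0.3810 = -0.4719.
E = -0.4719 / √2 = -0.4719 / 1.41421 = -0.3337 ≈ -0.33.

-0.33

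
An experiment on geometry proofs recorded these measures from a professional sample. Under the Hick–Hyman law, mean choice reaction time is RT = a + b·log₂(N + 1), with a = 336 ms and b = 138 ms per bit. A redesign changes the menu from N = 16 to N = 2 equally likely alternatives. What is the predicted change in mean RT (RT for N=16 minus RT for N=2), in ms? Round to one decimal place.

RT(16) = 336 + 138·log₂(17) = 336 + 138·4.0875 = 900.0750 ms.
RT(2) = 336 + 138·log₂(3) = 336 + 138·1.5850 = 554.7300 ms.
Difference = 900.0750 − 554.7300 = 345.3450 ≈ 345.3 ms.

345.3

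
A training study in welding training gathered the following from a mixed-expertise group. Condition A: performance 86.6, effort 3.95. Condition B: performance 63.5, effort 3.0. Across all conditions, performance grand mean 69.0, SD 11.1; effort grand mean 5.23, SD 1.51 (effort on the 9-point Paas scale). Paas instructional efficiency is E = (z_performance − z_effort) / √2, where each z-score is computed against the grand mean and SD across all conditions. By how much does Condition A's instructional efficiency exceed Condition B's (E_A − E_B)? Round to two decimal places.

Condition A: z_P = (86.6 − 69.0)/11.1 = 1.5856; z_E = (3.95 − 5.23)/1.51 = -0.8477; E_A = (1.5856 − (-0.8477))/√2 = 1.7206.
Condition B: z_P = (63.5 − 69.0)/11.1 = -0.4955; z_E = (3.0 − 5.23)/1.51 = -1.4768; E_B = (-0.4955 − (-1.4768))/√2 = 0.6939.
E_A − E_B = 1.7206 − 0.6939 = 1.0267 ≈ 1.03.

1.03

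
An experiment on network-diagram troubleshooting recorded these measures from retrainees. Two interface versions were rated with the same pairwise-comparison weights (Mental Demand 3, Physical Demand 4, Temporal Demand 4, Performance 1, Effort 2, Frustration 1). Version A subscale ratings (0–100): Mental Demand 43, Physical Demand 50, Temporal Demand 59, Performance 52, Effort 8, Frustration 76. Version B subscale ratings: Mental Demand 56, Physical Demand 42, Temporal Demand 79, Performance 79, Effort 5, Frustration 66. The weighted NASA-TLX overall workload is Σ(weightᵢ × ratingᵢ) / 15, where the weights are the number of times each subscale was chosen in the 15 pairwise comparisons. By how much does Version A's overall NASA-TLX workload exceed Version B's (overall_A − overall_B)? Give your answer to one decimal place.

Version A weighted sum = 3·43 + 4·50 + 4·59 + 1·52 + 2·8 + 1·76 = 129 + 200 + 236 + 52 + 16 + 76 = 709; overall_A = 709/15 = 47.2667.
Version B weighted sum = 3·56 + 4·42 + 4·79 + 1·79 + 2·5 + 1·66 = 168 + 168 + 316 + 79 + 10 + 66 = 807; overall_B = 807/15 = 53.8000.
Difference = 47.2667 − 53.8000 = -6.5333 ≈ -6.5.

-6.5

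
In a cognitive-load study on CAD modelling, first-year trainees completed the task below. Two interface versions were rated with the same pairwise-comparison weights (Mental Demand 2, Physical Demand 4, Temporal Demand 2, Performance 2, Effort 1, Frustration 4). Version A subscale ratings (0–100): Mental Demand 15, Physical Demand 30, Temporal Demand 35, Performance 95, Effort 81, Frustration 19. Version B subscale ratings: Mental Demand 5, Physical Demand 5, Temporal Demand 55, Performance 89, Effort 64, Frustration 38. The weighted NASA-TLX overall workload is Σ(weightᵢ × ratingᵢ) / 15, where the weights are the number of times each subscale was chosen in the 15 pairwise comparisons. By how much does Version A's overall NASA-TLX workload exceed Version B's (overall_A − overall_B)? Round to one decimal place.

Version A weighted sum = 2·15 + 4·30 + 2·35 + 2·95 + 1·81 + 4·19 = 30 + 120 + 70 + 190 + 81 + 76 = 567; overall_A = 567/15 = 37.8000.
Version B weighted sum = 2·5 + 4·5 + 2·55 + 2·89 + 1·64 + 4·38 = 10 + 20 + 110 + 178 + 64 + 152 = 534; overall_B = 534/15 = 35.6000.
Difference = 37.8000 − 35.6000 = 2.2000 ≈ 2.2.

2.2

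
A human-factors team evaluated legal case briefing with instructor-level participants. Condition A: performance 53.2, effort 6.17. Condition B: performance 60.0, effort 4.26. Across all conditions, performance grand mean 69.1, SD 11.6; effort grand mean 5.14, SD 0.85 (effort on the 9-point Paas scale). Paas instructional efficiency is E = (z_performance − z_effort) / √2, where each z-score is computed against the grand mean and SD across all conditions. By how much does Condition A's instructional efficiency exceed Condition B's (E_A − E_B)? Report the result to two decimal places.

Condition A: z_P = (53.2 − 69.1)/11.6 = -1.3707; z_E = (6.17 − 5.14)/0.85 = 1.2118; E_A = (-1.3707 − 1.2118)/√2 = -1.8261.
Condition B: z_P = (60.0 − 69.1)/11.6 = -0.7845; z_E = (4.26 − 5.14)/0.85 = -1.0353; E_B = (-0.7845 − (-1.0353))/√2 = 0.1773.
E_A − E_B = -1.8261 − 0.1773 = -2.0034 ≈ -2.00.

-2.00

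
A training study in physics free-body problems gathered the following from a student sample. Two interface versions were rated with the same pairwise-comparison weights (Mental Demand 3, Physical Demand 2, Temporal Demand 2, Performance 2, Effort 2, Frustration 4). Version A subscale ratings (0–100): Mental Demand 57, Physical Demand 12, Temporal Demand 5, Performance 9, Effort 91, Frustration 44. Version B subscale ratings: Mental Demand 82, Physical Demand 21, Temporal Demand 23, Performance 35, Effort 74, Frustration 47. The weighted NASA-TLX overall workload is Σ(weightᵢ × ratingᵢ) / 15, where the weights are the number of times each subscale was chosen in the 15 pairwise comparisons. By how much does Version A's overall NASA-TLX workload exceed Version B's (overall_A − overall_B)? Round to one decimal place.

-10.6

Version A weighted sum = 3·57 + 2·12 + 2·5 + 2·9 + 2·91 + 4·44 = 171 + 24 + 10 + 18 + 182 + 176 = 581; overall_A = 581/15 = 38.7333.
Version B weighted sum = 3·82 + 2·21 + 2·23 + 2·35 + 2·74 + 4·47 = 246 + 42 + 46 + 70 + 148 + 188 = 740; overall_B = 740/15 = 49.3333.
Difference = 38.7333 − 49.3333 = -10.6000 ≈ -10.6.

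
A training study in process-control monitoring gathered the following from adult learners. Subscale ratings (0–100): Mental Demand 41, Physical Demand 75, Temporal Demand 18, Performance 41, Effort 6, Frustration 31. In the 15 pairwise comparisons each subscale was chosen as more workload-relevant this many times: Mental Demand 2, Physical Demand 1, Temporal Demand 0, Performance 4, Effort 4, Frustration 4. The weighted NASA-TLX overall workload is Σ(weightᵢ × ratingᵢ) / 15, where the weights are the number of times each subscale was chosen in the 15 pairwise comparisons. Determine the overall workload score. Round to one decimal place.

The tallies are the weights (they sum to 15).
Weighted sum = 2·41 + 1·75 + 0·18 + 4·41 + 4·6 + 4·31
            = 82 + 75 + 0 + 164 + 24 + 124 = 469.
Overall workload = 469 / 15 = 31.2667 ≈ 31.3.

31.3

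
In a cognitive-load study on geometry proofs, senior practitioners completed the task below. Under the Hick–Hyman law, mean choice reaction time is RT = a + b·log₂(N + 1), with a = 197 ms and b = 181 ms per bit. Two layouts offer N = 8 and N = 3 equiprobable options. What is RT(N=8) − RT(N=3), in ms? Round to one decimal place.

RT(8) = 197 + 181·log₂(9) = 197 + 181·3.1699 = 770.7519 ms.
RT(3) = 197 + 181·log₂(4) = 197 + 181·2.0000 = 559.0000 ms.
Difference = 770.7519 − 559.0000 = 211.7519 ≈ 211.8 ms.

211.8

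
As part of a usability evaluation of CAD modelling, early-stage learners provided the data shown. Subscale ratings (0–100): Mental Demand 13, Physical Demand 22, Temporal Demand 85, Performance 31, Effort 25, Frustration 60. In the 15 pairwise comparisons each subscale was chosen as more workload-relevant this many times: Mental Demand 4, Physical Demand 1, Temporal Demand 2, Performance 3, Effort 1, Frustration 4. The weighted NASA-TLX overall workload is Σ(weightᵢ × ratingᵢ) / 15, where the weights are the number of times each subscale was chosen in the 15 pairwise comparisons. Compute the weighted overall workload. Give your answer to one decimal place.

40.1

The tallies are the weights (they sum to 15).
Weighted sum = 4·13 + 1·22 + 2·85 + 3·31 + 1·25 + 4·60
            = 52 + 22 + 170 + 93 + 25 + 240 = 602.
Overall workload = 602 / 15 = 40.1333 ≈ 40.1.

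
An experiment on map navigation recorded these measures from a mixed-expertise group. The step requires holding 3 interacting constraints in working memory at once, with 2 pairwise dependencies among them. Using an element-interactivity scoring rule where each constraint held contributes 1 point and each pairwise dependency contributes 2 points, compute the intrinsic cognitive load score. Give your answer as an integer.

Element contribution: 3 × 1 = 3.
Interaction contribution: 2 × 2 = 4.
Intrinsic load = 3 + 4 = 7.

7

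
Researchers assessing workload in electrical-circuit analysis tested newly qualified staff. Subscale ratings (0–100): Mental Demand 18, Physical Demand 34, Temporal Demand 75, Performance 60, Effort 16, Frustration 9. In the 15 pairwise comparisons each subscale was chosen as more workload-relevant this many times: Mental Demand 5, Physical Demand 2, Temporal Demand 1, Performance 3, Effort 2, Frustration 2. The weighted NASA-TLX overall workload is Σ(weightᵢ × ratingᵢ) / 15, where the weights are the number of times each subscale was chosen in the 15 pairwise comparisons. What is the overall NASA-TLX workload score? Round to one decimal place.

30.9

The tallies are the weights (they sum to 15).
Weighted sum = 5·18 + 2·34 + 1·75 + 3·60 + 2·16 + 2·9
            = 90 + 68 + 75 + 180 + 32 + 18 = 463.
Overall workload = 463 / 15 = 30.8667 ≈ 30.9.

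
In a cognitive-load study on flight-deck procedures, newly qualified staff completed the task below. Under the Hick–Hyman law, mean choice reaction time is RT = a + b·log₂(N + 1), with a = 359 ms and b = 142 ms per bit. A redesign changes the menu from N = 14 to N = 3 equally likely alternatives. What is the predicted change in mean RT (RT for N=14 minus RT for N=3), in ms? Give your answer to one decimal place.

270.8

RT(14) = 359 + 142·log₂(15) = 359 + 142·3.9069 = 913.7798 ms.
RT(3) = 359 + 142·log₂(4) = 359 + 142·2.0000 = 643.0000 ms.
Difference = 913.7798 − 643.0000 = 270.7798 ≈ 270.8 ms.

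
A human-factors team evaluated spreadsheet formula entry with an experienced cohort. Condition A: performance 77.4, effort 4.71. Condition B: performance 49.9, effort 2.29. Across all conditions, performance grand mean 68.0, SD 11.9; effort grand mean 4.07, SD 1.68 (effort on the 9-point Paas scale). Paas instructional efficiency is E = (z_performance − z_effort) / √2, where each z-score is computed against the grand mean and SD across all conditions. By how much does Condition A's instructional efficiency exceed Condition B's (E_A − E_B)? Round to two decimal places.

Condition A: z_P = (77.4 − 68.0)/11.9 = 0.7899; z_E = (4.71 − 4.07)/1.68 = 0.3810; E_A = (0.7899 − 0.3810)/√2 = 0.2891.
Condition B: z_P = (49.9 − 68.0)/11.9 = -1.5210; z_E = (2.29 − 4.07)/1.68 = -1.0595; E_B = (-1.5210 − (-1.0595))/√2 = -0.3263.
E_A − E_B = 0.2891 − (-0.3263) = 0.6154 ≈ 0.62.

0.62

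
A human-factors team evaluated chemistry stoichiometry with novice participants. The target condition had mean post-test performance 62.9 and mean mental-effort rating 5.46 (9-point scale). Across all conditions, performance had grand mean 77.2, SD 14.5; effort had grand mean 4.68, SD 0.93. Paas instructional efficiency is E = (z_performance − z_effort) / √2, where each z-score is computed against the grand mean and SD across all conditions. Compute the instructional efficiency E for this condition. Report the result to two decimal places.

z_performance = (62.9 − 77.2) / 14.5 = -14.3000 / 14.5 = -0.9862.
z_effort = (5.46 − 4.68) / 0.93 = 0.7800 / 0.93 = 0.8387.
z_P − z_E = -0.9862 − 0.8387 = -1.8249.
E = -1.8249 / √2 = -1.8249 / 1.41421 = -1.2904 ≈ -1.29.

-1.29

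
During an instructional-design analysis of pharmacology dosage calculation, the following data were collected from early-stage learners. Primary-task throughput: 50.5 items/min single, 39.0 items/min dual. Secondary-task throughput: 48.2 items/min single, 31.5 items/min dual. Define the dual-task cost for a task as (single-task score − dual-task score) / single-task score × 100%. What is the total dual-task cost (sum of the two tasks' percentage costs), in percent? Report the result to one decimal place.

Primary cost = (50.5 − 39.0) / 50.5 × 100% = 22.7723%.
Secondary cost = (48.2 − 31.5) / 48.2 × 100% = 34.6473%.
Total = 22.7723% + 34.6473% = 57.4196% ≈ 57.4%.

57.4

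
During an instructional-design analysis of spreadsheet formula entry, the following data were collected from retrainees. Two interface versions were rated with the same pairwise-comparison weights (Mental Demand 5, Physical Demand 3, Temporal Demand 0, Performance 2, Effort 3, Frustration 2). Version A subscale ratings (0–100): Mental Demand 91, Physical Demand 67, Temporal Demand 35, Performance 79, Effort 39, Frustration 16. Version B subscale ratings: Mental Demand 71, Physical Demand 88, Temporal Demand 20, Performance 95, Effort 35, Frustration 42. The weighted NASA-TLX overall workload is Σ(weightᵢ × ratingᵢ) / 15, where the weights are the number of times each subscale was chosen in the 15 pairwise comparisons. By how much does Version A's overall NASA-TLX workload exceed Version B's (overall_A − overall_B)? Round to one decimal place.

-2.3

Version A weighted sum = 5·91 + 3·67 + 0·35 + 2·79 + 3·39 + 2·16 = 455 + 201 + 0 + 158 + 117 + 32 = 963; overall_A = 963/15 = 64.2000.
Version B weighted sum = 5·71 + 3·88 + 0·20 + 2·95 + 3·35 + 2·42 = 355 + 264 + 0 + 190 + 105 + 84 = 998; overall_B = 998/15 = 66.5333.
Difference = 64.2000 − 66.5333 = -2.3333 ≈ -2.3.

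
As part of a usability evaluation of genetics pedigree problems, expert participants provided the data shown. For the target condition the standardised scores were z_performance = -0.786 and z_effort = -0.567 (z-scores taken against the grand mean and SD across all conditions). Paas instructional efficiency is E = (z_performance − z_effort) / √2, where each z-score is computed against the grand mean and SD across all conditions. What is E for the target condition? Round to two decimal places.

z_P − z_E = -0.786 − (-0.567) = -0.2190.
E = -0.2190 / √2 = -0.2190 / 1.41421 = -0.1549 ≈ -0.15.

-0.15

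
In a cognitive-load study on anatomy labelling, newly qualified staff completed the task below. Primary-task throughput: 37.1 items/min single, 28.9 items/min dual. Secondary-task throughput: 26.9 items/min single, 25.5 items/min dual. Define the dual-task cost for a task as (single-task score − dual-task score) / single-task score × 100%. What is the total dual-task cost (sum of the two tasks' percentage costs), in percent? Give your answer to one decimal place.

Primary cost = (37.1 − 28.9) / 37.1 × 100% = 22.1024%.
Secondary cost = (26.9 − 25.5) / 26.9 × 100% = 5.2045%.
Total = 22.1024% + 5.2045% = 27.3069% ≈ 27.3%.

27.3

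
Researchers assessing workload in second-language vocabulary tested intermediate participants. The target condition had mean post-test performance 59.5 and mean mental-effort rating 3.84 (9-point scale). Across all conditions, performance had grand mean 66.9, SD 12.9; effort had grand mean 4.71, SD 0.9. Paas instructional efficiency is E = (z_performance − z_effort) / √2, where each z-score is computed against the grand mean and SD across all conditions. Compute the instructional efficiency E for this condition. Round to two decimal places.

0.28

z_performance = (59.5 − 66.9) / 12.9 = -7.4000 / 12.9 = -0.5736.
z_effort = (3.84 − 4.71) / 0.9 = -0.8700 / 0.9 = -0.9667.
z_P − z_E = -0.5736 − (-0.9667) = 0.3931.
E = 0.3931 / √2 = 0.3931 / 1.41421 = 0.2780 ≈ 0.28.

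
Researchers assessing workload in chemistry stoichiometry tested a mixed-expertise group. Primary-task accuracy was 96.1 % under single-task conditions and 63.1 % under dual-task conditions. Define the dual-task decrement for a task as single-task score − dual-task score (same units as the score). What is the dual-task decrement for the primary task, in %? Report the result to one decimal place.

Decrement = 96.1 − 63.1 = 33.0000 % ≈ 33.0 %.

33.0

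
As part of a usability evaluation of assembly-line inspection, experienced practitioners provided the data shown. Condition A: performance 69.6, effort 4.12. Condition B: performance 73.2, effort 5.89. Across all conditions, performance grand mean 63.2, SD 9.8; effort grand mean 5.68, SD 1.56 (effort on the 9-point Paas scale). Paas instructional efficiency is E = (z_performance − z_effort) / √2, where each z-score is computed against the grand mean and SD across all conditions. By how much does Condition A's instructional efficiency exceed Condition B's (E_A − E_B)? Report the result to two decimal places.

Condition A: z_P = (69.6 − 63.2)/9.8 = 0.6531; z_E = (4.12 − 5.68)/1.56 = -1.0000; E_A = (0.6531 − (-1.0000))/√2 = 1.1689.
Condition B: z_P = (73.2 − 63.2)/9.8 = 1.0204; z_E = (5.89 − 5.68)/1.56 = 0.1346; E_B = (1.0204 − 0.1346)/√2 = 0.6264.
E_A − E_B = 1.1689 − 0.6264 = 0.5425 ≈ 0.54.

0.54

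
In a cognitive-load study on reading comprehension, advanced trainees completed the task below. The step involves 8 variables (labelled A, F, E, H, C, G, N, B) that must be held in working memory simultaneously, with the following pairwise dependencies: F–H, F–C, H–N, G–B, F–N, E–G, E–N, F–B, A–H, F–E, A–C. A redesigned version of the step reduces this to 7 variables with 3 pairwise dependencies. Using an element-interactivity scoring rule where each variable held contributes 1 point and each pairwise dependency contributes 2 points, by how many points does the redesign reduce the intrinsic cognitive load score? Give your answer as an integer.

Original: 8 × 1 + 11 × 2 = 8 + 22 = 30.
Redesigned: 7 × 1 + 3 × 2 = 7 + 6 = 13.
Reduction = 30 − 13 = 17.

17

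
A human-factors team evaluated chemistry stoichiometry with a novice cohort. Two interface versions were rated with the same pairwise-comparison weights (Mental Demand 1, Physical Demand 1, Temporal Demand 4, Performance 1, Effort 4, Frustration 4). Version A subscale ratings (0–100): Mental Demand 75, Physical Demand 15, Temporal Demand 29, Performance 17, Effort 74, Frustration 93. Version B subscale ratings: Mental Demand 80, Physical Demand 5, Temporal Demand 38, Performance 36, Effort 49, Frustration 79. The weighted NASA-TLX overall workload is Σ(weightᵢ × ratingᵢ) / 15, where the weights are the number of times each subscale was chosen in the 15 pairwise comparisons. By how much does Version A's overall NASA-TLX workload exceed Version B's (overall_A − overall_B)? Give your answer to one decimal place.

7.1

Version A weighted sum = 1·75 + 1·15 + 4·29 + 1·17 + 4·74 + 4·93 = 75 + 15 + 116 + 17 + 296 + 372 = 891; overall_A = 891/15 = 59.4000.
Version B weighted sum = 1·80 + 1·5 + 4·38 + 1·36 + 4·49 + 4·79 = 80 + 5 + 152 + 36 + 196 + 316 = 785; overall_B = 785/15 = 52.3333.
Difference = 59.4000 − 52.3333 = 7.0667 ≈ 7.1.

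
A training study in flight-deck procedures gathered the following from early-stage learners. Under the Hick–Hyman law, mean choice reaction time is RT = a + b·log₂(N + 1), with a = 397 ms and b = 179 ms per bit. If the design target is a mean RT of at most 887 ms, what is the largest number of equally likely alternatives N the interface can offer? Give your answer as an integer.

5

Set 397 + 179·log₂(N + 1) ≤ 887.
log₂(N + 1) ≤ (887 − 397) / 179 = 2.7374.
N + 1 ≤ 2^2.7374 = 6.6687.
N ≤ 5.6687, so the largest integer N is 5.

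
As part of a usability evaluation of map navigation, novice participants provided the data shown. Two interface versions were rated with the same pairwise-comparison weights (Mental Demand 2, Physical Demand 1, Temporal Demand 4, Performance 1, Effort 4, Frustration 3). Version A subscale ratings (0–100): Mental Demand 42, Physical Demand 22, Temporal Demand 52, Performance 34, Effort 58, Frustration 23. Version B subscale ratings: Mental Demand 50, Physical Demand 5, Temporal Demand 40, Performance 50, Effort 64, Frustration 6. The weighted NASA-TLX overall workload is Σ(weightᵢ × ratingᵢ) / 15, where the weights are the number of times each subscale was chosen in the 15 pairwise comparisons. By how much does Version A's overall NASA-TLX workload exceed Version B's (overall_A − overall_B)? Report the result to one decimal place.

4.0

Version A weighted sum = 2·42 + 1·22 + 4·52 + 1·34 + 4·58 + 3·23 = 84 + 22 + 208 + 34 + 232 + 69 = 649; overall_A = 649/15 = 43.2667.
Version B weighted sum = 2·50 + 1·5 + 4·40 + 1·50 + 4·64 + 3·6 = 100 + 5 + 160 + 50 + 256 + 18 = 589; overall_B = 589/15 = 39.2667.
Difference = 43.2667 − 39.2667 = 4.0000 ≈ 4.0.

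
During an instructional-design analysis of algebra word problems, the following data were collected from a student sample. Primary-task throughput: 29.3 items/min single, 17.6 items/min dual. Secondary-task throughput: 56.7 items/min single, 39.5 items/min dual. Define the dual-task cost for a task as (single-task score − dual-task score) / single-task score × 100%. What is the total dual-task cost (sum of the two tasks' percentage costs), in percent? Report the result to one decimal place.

70.3

Primary cost = (29.3 − 17.6) / 29.3 × 100% = 39.9317%.
Secondary cost = (56.7 − 39.5) / 56.7 × 100% = 30.3351%.
Total = 39.9317% + 30.3351% = 70.2668% ≈ 70.3%.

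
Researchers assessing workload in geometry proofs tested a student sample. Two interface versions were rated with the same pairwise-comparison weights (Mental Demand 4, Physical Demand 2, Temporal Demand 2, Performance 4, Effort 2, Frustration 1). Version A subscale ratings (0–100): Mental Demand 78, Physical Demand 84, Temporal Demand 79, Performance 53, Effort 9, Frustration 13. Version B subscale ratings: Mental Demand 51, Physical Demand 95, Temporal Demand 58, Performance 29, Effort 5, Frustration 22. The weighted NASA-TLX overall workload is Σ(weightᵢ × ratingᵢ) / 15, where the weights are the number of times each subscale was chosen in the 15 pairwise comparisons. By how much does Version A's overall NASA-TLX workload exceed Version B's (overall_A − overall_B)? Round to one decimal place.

14.9

Version A weighted sum = 4·78 + 2·84 + 2·79 + 4·53 + 2·9 + 1·13 = 312 + 168 + 158 + 212 + 18 + 13 = 881; overall_A = 881/15 = 58.7333.
Version B weighted sum = 4·51 + 2·95 + 2·58 + 4·29 + 2·5 + 1·22 = 204 + 190 + 116 + 116 + 10 + 22 = 658; overall_B = 658/15 = 43.8667.
Difference = 58.7333 − 43.8667 = 14.8666 ≈ 14.9.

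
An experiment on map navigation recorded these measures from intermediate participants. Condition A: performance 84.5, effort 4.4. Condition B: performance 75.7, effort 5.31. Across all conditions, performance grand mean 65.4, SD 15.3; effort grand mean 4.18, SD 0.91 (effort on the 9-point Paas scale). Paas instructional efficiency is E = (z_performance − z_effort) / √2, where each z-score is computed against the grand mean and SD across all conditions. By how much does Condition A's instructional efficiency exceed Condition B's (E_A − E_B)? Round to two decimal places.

1.11

Condition A: z_P = (84.5 − 65.4)/15.3 = 1.2484; z_E = (4.4 − 4.18)/0.91 = 0.2418; E_A = (1.2484 − 0.2418)/√2 = 0.7118.
Condition B: z_P = (75.7 − 65.4)/15.3 = 0.6732; z_E = (5.31 − 4.18)/0.91 = 1.2418; E_B = (0.6732 − 1.2418)/√2 = -0.4021.
E_A − E_B = 0.7118 − (-0.4021) = 1.1139 ≈ 1.11.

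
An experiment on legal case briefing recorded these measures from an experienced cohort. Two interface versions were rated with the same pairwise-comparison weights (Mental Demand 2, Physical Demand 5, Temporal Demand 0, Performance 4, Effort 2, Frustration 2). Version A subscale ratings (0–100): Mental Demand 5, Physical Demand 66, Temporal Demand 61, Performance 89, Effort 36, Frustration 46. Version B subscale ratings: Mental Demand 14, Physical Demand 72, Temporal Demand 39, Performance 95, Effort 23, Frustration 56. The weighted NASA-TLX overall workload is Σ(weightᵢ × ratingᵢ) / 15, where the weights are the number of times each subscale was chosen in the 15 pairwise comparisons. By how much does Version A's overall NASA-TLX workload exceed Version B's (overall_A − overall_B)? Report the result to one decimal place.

Version A weighted sum = 2·5 + 5·66 + 0·61 + 4·89 + 2·36 + 2·46 = 10 + 330 + 0 + 356 + 72 + 92 = 860; overall_A = 860/15 = 57.3333.
Version B weighted sum = 2·14 + 5·72 + 0·39 + 4·95 + 2·23 + 2·56 = 28 + 360 + 0 + 380 + 46 + 112 = 926; overall_B = 926/15 = 61.7333.
Difference = 57.3333 − 61.7333 = -4.4000 ≈ -4.4.

-4.4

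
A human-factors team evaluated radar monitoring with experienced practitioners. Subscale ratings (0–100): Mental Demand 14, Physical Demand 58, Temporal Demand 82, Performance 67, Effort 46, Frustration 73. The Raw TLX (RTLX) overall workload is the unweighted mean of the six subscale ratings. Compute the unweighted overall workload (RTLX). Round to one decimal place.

56.7

Sum of ratings = 14 + 58 + 82 + 67 + 46 + 73 = 340.
RTLX = 340 / 6 = 56.6667 ≈ 56.7.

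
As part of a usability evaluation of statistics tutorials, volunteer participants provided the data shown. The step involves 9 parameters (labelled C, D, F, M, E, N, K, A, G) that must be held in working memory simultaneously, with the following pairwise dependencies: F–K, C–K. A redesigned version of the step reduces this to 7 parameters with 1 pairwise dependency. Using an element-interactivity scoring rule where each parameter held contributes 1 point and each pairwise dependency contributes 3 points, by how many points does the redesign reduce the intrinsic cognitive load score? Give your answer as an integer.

Original: 9 × 1 + 2 × 3 = 9 + 6 = 15.
Redesigned: 7 × 1 + 1 × 3 = 7 + 3 = 10.
Reduction = 15 − 10 = 5.

5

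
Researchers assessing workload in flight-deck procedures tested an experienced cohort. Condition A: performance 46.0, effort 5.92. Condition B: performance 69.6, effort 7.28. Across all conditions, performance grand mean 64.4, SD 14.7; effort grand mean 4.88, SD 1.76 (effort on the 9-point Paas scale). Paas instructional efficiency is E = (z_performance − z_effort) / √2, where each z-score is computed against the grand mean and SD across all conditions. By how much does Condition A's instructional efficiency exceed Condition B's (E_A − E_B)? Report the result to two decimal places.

Condition A: z_P = (46.0 − 64.4)/14.7 = -1.2517; z_E = (5.92 − 4.88)/1.76 = 0.5909; E_A = (-1.2517 − 0.5909)/√2 = -1.3029.
Condition B: z_P = (69.6 − 64.4)/14.7 = 0.3537; z_E = (7.28 − 4.88)/1.76 = 1.3636; E_B = (0.3537 − 1.3636)/√2 = -0.7141.
E_A − E_B = -1.3029 − (-0.7141) = -0.5888 ≈ -0.59.

-0.59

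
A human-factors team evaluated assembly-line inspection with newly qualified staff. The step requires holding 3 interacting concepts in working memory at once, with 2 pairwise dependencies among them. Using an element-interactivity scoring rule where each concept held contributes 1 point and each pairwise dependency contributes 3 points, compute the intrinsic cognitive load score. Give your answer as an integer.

9

Element contribution: 3 × 1 = 3.
Interaction contribution: 2 × 3 = 6.
Intrinsic load = 3 + 6 = 9.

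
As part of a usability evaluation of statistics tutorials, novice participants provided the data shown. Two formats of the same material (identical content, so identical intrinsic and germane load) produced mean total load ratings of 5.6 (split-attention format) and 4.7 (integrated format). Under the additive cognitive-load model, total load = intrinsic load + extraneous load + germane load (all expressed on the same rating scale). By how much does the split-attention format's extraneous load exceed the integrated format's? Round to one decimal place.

0.9

Intrinsic and germane load are equal across formats, so the difference in total load equals the difference in extraneous load.
Extraneous-load difference = 5.6 − 4.7 = 0.9.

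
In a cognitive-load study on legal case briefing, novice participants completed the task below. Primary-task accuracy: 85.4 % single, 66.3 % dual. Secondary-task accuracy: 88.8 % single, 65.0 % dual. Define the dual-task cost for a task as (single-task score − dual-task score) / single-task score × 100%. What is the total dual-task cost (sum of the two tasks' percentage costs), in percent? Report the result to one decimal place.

Primary cost = (85.4 − 66.3) / 85.4 × 100% = 22.3653%.
Secondary cost = (88.8 − 65.0) / 88.8 × 100% = 26.8018%.
Total = 22.3653% + 26.8018% = 49.1671% ≈ 49.2%.

49.2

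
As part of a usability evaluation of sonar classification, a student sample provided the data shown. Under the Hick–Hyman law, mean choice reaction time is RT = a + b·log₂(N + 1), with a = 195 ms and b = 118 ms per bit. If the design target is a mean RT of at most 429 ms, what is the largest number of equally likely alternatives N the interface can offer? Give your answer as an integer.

2

Set 195 + 118·log₂(N + 1) ≤ 429.
log₂(N + 1) ≤ (429 − 195) / 118 = 1.9831.
N + 1 ≤ 2^1.9831 = 3.9534.
N ≤ 2.9534, so the largest integer N is 2.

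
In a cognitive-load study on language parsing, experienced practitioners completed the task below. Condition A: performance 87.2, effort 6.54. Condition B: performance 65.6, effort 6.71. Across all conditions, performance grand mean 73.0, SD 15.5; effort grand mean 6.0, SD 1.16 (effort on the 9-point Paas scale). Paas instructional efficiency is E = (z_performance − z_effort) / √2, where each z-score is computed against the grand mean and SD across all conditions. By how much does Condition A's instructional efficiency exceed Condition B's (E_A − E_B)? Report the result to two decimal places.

Condition A: z_P = (87.2 − 73.0)/15.5 = 0.9161; z_E = (6.54 − 6.0)/1.16 = 0.4655; E_A = (0.9161 − 0.4655)/√2 = 0.3186.
Condition B: z_P = (65.6 − 73.0)/15.5 = -0.4774; z_E = (6.71 − 6.0)/1.16 = 0.6121; E_B = (-0.4774 − 0.6121)/√2 = -0.7704.
E_A − E_B = 0.3186 − (-0.7704) = 1.0890 ≈ 1.09.

1.09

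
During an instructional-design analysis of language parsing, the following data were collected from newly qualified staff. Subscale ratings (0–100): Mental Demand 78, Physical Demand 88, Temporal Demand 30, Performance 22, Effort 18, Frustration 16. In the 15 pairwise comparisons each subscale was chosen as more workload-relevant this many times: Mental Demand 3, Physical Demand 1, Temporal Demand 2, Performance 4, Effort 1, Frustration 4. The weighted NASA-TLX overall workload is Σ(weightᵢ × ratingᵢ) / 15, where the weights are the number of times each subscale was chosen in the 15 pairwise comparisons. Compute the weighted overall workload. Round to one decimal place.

36.8

The tallies are the weights (they sum to 15).
Weighted sum = 3·78 + 1·88 + 2·30 + 4·22 + 1·18 + 4·16
            = 234 + 88 + 60 + 88 + 18 + 64 = 552.
Overall workload = 552 / 15 = 36.8000 ≈ 36.8.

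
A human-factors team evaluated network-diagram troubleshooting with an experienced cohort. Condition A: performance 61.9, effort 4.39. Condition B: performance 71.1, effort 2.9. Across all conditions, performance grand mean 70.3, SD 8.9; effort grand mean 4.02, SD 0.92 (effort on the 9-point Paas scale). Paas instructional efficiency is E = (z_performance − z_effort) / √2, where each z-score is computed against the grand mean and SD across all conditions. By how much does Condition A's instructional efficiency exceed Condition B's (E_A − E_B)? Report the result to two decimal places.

Condition A: z_P = (61.9 − 70.3)/8.9 = -0.9438; z_E = (4.39 − 4.02)/0.92 = 0.4022; E_A = (-0.9438 − 0.4022)/√2 = -0.9518.
Condition B: z_P = (71.1 − 70.3)/8.9 = 0.0899; z_E = (2.9 − 4.02)/0.92 = -1.2174; E_B = (0.0899 − (-1.2174))/√2 = 0.9244.
E_A − E_B = -0.9518 − 0.9244 = -1.8762 ≈ -1.88.

-1.88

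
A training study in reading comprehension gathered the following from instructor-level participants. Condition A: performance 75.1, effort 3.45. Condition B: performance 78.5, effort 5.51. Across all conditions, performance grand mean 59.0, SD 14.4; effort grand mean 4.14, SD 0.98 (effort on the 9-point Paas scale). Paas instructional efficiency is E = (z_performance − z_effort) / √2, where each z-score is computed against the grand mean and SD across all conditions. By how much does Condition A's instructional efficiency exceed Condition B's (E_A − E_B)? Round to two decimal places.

Condition A: z_P = (75.1 − 59.0)/14.4 = 1.1181; z_E = (3.45 − 4.14)/0.98 = -0.7041; E_A = (1.1181 − (-0.7041))/√2 = 1.2885.
Condition B: z_P = (78.5 − 59.0)/14.4 = 1.3542; z_E = (5.51 − 4.14)/0.98 = 1.3980; E_B = (1.3542 − 1.3980)/√2 = -0.0310.
E_A − E_B = 1.2885 − (-0.0310) = 1.3195 ≈ 1.32.

1.32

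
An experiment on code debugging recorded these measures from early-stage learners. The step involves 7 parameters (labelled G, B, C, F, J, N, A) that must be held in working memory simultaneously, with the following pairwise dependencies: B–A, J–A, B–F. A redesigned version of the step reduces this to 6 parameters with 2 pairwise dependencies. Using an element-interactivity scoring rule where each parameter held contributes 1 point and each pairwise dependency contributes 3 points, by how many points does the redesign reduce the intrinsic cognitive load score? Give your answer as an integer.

4

Original: 7 × 1 + 3 × 3 = 7 + 9 = 16.
Redesigned: 6 × 1 + 2 × 3 = 6 + 6 = 12.
Reduction = 16 − 12 = 4.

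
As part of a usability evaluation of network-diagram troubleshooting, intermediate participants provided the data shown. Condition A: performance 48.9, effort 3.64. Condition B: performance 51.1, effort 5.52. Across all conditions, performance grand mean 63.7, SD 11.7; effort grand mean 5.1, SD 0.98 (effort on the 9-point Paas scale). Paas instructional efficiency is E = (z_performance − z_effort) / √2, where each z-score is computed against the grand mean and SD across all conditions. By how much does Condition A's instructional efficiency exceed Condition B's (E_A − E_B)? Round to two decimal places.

Condition A: z_P = (48.9 − 63.7)/11.7 = -1.2650; z_E = (3.64 − 5.1)/0.98 = -1.4898; E_A = (-1.2650 − (-1.4898))/√2 = 0.1590.
Condition B: z_P = (51.1 − 63.7)/11.7 = -1.0769; z_E = (5.52 − 5.1)/0.98 = 0.4286; E_B = (-1.0769 − 0.4286)/√2 = -1.0645.
E_A − E_B = 0.1590 − (-1.0645) = 1.2235 ≈ 1.22.

1.22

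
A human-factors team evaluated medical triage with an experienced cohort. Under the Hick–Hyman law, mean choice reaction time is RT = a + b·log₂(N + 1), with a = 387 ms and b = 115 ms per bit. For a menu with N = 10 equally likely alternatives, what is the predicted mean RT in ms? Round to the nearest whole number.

log₂(10 + 1) = log₂(11) = 3.4594.
RT = 387 + 115 × 3.4594 = 387 + 397.8310 = 784.8310 ms.
≈ 785 ms.

785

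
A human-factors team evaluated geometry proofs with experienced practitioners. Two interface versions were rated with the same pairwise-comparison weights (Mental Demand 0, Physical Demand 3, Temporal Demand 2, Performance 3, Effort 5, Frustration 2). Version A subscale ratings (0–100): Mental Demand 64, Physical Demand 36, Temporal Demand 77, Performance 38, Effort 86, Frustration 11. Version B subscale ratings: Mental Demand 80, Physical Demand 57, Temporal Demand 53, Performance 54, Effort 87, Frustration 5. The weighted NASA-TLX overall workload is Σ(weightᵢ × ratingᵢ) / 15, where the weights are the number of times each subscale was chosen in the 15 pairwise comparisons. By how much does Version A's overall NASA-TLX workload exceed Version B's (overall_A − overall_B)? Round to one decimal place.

-3.7

Version A weighted sum = 0·64 + 3·36 + 2·77 + 3·38 + 5·86 + 2·11 = 0 + 108 + 154 + 114 + 430 + 22 = 828; overall_A = 828/15 = 55.2000.
Version B weighted sum = 0·80 + 3·57 + 2·53 + 3·54 + 5·87 + 2·5 = 0 + 171 + 106 + 162 + 435 + 10 = 884; overall_B = 884/15 = 58.9333.
Difference = 55.2000 − 58.9333 = -3.7333 ≈ -3.7.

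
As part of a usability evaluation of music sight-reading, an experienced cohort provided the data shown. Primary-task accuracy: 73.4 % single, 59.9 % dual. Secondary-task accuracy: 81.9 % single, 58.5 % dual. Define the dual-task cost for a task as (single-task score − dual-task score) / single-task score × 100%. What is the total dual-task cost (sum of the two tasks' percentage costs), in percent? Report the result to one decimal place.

47.0

Primary cost = (73.4 − 59.9) / 73.4 × 100% = 18.3924%.
Secondary cost = (81.9 − 58.5) / 81.9 × 100% = 28.5714%.
Total = 18.3924% + 28.5714% = 46.9638% ≈ 47.0%.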